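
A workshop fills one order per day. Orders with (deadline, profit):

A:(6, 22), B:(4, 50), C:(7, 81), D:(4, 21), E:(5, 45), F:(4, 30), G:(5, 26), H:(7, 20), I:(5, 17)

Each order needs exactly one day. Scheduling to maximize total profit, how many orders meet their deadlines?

Take jobs in profit order; each goes to the latest open slot no later than its deadline.
Profit order: C=81 B=50 E=45 F=30 G=26 A=22 D=21 H=20 I=17
Assign: C→slot 7, B→slot 4, E→slot 5, F→slot 3, G→slot 2, A→slot 6, D→slot 1, H skipped, I skipped.
Slots: [1:D] [2:G] [3:F] [4:B] [5:E] [6:A] [7:C]
7 of 9 scheduled.

7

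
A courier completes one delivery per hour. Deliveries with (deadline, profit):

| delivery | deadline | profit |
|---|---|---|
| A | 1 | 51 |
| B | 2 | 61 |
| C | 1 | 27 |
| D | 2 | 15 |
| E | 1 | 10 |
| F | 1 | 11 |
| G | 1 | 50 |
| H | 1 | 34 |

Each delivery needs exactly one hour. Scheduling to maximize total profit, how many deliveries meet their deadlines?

2

By profit: B(d2,61), A(d1,51), G(d1,50), H(d1,34), C(d1,27), D(d2,15), F(d1,11), E(d1,10)
B→slot 2; A→slot 1; G skipped; H skipped; C skipped; D skipped; F skipped; E skipped.
2 of 8 scheduled.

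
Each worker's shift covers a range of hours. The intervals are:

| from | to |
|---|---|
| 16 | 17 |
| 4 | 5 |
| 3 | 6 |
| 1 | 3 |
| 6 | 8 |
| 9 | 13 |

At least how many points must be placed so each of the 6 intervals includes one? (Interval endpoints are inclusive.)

5

By right end: [1,3]  [4,5]  [3,6]  [6,8]  [9,13]  [16,17]
[1,3] uncovered → point at 3; [4,5] uncovered → point at 5; [6,8] uncovered → point at 8; [9,13] uncovered → point at 13; [16,17] uncovered → point at 17.
Points: 3, 5, 8, 13, 17 (5 total).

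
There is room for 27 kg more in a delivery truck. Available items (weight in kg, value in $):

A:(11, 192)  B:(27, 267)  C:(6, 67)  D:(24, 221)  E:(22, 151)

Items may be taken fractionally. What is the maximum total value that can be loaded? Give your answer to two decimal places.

357.89

Sort by value per unit weight and fill in that order.
Ratios (sorted): A 17.45, C 11.17, B 9.89, D 9.21, E 6.86
take A (11 @ 192); take C (6 @ 67); take 10/27 of B → 98.89. Capacity used 27/27.
Total value = 357.89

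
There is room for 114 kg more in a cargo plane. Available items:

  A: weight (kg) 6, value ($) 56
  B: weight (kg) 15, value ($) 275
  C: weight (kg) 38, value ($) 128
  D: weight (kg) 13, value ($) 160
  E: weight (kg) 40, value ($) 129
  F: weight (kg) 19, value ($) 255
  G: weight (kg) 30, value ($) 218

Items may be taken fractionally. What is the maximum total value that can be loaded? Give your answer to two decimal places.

1068.42

Order: B (275/15=18.33) > F (255/19=13.42) > D (160/13=12.31) > A (56/6=9.33) > G (218/30=7.27) > C (128/38=3.37) > E (129/40=3.23)
Fill: take B (15 @ 275) → take F (19 @ 255) → take D (13 @ 160) → take A (6 @ 56) → take G (30 @ 218) → take 31/38 of C → 104.42; 114/114 used.
Total value = 1068.42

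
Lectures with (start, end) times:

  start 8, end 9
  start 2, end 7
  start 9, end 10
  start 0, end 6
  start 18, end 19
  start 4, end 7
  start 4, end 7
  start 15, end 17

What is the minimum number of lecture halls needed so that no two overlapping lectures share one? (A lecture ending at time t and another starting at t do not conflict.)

4

starts: [0, 2, 4, 4, 8, 9, 15, 18]
ends:   [6, 7, 7, 7, 9, 10, 17, 19]
s0→1 s2→2 s4→3 s4→4  — peak 4.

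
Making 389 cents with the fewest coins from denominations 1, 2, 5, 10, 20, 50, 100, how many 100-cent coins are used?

3

389 = 3×100 + 1×50 + 1×20 + 1×10 + 1×5 + 2×2
Count of 100: 3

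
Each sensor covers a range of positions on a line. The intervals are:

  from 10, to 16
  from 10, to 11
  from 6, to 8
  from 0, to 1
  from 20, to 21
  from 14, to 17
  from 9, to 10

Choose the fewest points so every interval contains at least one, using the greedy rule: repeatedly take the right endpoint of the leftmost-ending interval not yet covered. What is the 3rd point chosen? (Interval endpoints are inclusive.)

10

Process intervals by earliest right end; each time one isn't hit yet, stab at its right endpoint.
By right end: [0,1]  [6,8]  [9,10]  [10,11]  [10,16]  [14,17]  [20,21]
[0,1] uncovered → point at 1; [6,8] uncovered → point at 8; [9,10] uncovered → point at 10; [14,17] uncovered → point at 17; [20,21] uncovered → point at 21.
Points: 1, 8, 10, 17, 21 (5 total).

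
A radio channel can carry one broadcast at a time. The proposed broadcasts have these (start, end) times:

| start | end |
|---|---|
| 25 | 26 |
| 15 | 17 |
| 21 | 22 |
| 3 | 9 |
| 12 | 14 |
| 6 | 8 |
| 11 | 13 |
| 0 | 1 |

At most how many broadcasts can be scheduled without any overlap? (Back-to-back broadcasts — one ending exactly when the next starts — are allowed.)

Greedy by earliest finish: after sorting by end time, pick each interval compatible with the last pick.
Sorted by end: (0,1)  (6,8)  (3,9)  (11,13)  (12,14)  (15,17)  (21,22)  (25,26)
take (0,1); take (6,8); take (11,13); take (15,17); take (21,22); take (25,26).
Selected 6 broadcasts.

6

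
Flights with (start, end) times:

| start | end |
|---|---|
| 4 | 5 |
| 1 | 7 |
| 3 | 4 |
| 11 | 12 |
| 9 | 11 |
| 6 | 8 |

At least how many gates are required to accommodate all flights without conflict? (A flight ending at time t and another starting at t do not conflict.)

The answer is the maximum number of intervals overlapping at any instant.
Events (time:±→running): 1:+→1 3:+→2 … peak 2.

2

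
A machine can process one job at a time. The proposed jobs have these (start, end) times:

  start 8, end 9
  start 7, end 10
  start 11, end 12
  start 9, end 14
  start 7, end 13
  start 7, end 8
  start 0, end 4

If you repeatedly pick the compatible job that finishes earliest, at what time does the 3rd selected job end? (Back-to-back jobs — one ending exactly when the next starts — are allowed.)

By end time: (0,4), (7,8), (8,9), (7,10), (11,12), (7,13), (9,14).
Pick (0,4); next start ≥ 4 → (7,8); next start ≥ 8 → (8,9); next start ≥ 9 → (11,12).
Selected: (0,4) (7,8) (8,9) (11,12)

9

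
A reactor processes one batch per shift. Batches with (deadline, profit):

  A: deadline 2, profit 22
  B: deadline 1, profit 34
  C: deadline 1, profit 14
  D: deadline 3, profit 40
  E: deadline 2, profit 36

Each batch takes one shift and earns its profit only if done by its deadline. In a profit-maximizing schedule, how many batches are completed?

3

Profit order: D=40 E=36 B=34 A=22 C=14
Assign: D→slot 3, E→slot 2, B→slot 1, A skipped, C skipped.
Slots: [1:B] [2:E] [3:D]
3 of 5 scheduled.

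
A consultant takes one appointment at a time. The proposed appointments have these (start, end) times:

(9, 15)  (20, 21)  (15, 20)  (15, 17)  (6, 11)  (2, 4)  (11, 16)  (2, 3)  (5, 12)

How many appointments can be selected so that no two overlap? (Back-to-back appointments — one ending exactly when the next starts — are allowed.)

4

Sort by end time and greedily take each interval whose start is ≥ the last chosen end.
By end time: (2,3), (2,4), (6,11), (5,12), (9,15), (11,16), (15,17), (15,20), (20,21).
Pick (2,3); next start ≥ 3 → (6,11); next start ≥ 11 → (11,16); next start ≥ 16 → (20,21).
Selected 4 appointments.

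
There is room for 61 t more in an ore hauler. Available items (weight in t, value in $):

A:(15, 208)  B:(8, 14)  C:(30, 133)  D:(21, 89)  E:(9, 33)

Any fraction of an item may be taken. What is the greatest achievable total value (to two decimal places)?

Sort by value per unit weight and fill in that order.
Ratios (sorted): A 13.87, C 4.43, D 4.24, E 3.67, B 1.75
take A (15 @ 208); take C (30 @ 133); take 16/21 of D → 67.81. Capacity used 61/61.
Total value = 408.81

408.81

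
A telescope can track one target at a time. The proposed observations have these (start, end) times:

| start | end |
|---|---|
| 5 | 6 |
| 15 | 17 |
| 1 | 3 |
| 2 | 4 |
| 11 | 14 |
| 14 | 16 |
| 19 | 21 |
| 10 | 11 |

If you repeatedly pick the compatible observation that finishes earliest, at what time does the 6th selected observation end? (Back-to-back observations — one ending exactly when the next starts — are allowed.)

Sort by end time and greedily take each interval whose start is ≥ the last chosen end.
By end time: (1,3), (2,4), (5,6), (10,11), (11,14), (14,16), (15,17), (19,21).
Pick (1,3); next start ≥ 3 → (5,6); next start ≥ 6 → (10,11); next start ≥ 11 → (11,14); next start ≥ 14 → (14,16); next start ≥ 16 → (19,21).
Selected: (1,3) (5,6) (10,11) (11,14) (14,16) (19,21)

21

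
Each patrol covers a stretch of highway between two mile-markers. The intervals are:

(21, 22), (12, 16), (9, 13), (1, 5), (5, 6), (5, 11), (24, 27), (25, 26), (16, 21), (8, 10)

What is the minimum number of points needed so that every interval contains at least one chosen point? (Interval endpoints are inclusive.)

5

By right end: [1,5]  [5,6]  [8,10]  [5,11]  [9,13]  [12,16]  [16,21]  [21,22]  [25,26]  [24,27]
[1,5] uncovered → point at 5; [8,10] uncovered → point at 10; [12,16] uncovered → point at 16; [21,22] uncovered → point at 22; [25,26] uncovered → point at 26.
Points: 5, 10, 16, 22, 26 (5 total).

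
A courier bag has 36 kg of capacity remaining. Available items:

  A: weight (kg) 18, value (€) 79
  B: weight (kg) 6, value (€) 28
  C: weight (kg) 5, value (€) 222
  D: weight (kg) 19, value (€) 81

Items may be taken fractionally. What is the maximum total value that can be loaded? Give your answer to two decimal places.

Ratios (sorted): C 44.40, B 4.67, A 4.39, D 4.26
take C (5 @ 222); take B (6 @ 28); take A (18 @ 79); take 7/19 of D → 29.84. Capacity used 36/36.
Total value = 358.84

358.84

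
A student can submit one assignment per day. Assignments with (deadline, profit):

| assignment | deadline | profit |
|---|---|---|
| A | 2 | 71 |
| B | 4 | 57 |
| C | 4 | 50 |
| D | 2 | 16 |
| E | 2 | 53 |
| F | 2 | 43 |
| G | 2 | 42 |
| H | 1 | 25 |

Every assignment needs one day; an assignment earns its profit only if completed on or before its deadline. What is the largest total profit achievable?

Profit order: A=71 B=57 E=53 C=50 F=43 G=42 H=25 D=16
Assign: A→slot 2, B→slot 4, E→slot 1, C→slot 3, F skipped, G skipped, H skipped, D skipped.
Slots: [1:E] [2:A] [3:C] [4:B]
Profit = 53 + 71 + 50 + 57 = 231

231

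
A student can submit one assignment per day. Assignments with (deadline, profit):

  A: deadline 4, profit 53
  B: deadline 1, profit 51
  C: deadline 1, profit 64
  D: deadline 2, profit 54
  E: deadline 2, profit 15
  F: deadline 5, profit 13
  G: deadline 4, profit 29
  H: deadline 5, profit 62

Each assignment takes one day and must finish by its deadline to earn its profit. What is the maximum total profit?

Take jobs in profit order; each goes to the latest open slot no later than its deadline.
Profit order: C=64 H=62 D=54 A=53 B=51 G=29 E=15 F=13
Assign: C→slot 1, H→slot 5, D→slot 2, A→slot 4, B skipped, G→slot 3, E skipped, F skipped.
Slots: [1:C] [2:D] [3:G] [4:A] [5:H]
Profit = 64 + 54 + 29 + 53 + 62 = 262

262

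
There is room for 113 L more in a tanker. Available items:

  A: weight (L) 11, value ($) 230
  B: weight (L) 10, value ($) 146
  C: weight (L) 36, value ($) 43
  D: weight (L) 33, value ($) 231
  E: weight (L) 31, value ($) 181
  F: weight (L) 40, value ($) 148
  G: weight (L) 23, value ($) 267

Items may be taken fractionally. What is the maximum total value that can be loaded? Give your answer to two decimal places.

1073.50

Sort by value per unit weight and fill in that order.
Ratios (sorted): A 20.91, B 14.60, G 11.61, D 7.00, E 5.84, F 3.70, C 1.19
take A (11 @ 230); take B (10 @ 146); take G (23 @ 267); take D (33 @ 231); take E (31 @ 181); take 5/40 of F → 18.50. Capacity used 113/113.
Total value = 1073.50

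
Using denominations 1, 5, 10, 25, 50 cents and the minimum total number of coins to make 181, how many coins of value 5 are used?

181 = 3×50 + 1×25 + 1×5 + 1×1
Count of 5: 1

1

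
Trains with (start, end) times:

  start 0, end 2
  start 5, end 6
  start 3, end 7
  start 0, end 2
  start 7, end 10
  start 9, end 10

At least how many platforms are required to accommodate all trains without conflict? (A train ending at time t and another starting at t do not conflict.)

2

starts: [0, 0, 3, 5, 7, 9]
ends:   [2, 2, 6, 7, 10, 10]
s0→1 s0→2  — peak 2.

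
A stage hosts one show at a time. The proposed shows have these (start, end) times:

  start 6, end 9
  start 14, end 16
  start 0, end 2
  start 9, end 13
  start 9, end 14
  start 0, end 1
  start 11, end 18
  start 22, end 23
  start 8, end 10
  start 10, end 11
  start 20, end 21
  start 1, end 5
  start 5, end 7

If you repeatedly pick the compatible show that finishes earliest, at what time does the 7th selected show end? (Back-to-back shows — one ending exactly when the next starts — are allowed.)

21

Sorted by end: (0,1)  (0,2)  (1,5)  (5,7)  (6,9)  (8,10)  (10,11)  (9,13)  (9,14)  (14,16)  (11,18)  (20,21)  (22,23)
take (0,1); take (1,5); take (5,7); skip (6,9); take (8,10); take (10,11); take (14,16); take (20,21); take (22,23).
Selected: (0,1) (1,5) (5,7) (8,10) (10,11) (14,16) (20,21) (22,23)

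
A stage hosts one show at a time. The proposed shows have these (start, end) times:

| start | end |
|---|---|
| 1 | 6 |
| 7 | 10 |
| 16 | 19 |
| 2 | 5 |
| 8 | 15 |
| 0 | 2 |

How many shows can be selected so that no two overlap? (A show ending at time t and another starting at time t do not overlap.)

By end time: (0,2), (2,5), (1,6), (7,10), (8,15), (16,19).
Pick (0,2); next start ≥ 2 → (2,5); next start ≥ 5 → (7,10); next start ≥ 10 → (16,19).
Selected 4 shows.

4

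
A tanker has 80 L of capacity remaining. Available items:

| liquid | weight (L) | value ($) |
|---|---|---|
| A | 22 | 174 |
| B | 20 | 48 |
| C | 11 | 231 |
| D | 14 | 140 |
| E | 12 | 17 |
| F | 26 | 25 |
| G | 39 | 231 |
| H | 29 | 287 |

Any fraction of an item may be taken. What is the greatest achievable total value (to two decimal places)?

855.69

Order: C (231/11=21.00) > D (140/14=10.00) > H (287/29=9.90) > A (174/22=7.91) > G (231/39=5.92) > B (48/20=2.40) > E (17/12=1.42) > F (25/26=0.96)
Fill: take C (11 @ 231) → take D (14 @ 140) → take H (29 @ 287) → take A (22 @ 174) → take 4/39 of G → 23.69; 80/80 used.
Total value = 855.69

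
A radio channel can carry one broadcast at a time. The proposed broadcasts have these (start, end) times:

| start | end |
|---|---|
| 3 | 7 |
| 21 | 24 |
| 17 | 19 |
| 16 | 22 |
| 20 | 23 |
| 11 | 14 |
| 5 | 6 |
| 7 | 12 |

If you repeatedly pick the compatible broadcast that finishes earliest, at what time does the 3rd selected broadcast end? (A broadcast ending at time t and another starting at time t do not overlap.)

Sort by end time and greedily take each interval whose start is ≥ the last chosen end.
Sorted by end: (5,6)  (3,7)  (7,12)  (11,14)  (17,19)  (16,22)  (20,23)  (21,24)
take (5,6); take (7,12); take (17,19); take (20,23); skip (21,24).
Selected: (5,6) (7,12) (17,19) (20,23)

19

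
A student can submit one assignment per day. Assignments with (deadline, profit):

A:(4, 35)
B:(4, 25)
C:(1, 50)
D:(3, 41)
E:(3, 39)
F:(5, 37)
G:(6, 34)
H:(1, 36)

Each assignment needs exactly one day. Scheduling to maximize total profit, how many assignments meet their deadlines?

6

By profit: C(d1,50), D(d3,41), E(d3,39), F(d5,37), H(d1,36), A(d4,35), G(d6,34), B(d4,25)
C→slot 1; D→slot 3; E→slot 2; F→slot 5; H skipped; A→slot 4; G→slot 6; B skipped.
6 of 8 scheduled.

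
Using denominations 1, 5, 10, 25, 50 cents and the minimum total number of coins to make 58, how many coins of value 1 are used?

3

Greedy: take as many of the largest coin as possible, then repeat with the remainder.
58 − 1×50→8 − 1×5→3 − 3×1→0
Count of 1: 3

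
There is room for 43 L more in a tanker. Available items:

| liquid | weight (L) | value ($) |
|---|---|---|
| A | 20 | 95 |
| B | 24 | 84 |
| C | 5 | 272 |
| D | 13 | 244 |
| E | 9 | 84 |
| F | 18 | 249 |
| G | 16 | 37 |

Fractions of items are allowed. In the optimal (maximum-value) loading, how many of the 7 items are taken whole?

Greedy by value/weight ratio, highest first.
Order: C (272/5=54.40) > D (244/13=18.77) > F (249/18=13.83) > E (84/9=9.33) > A (95/20=4.75) > B (84/24=3.50) > G (37/16=2.31)
Fill: take C (5 @ 272) → take D (13 @ 244) → take F (18 @ 249) → take 7/9 of E → 65.33; 43/43 used.
3 item(s) taken whole; one partial (take 7/9 of E).

3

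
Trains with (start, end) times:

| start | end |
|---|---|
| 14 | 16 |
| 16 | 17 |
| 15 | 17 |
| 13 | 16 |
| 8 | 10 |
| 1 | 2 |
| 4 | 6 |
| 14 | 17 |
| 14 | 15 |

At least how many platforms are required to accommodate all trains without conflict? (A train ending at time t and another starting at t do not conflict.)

starts: [1, 4, 8, 13, 14, 14, 14, 15, 16]
ends:   [2, 6, 10, 15, 16, 16, 17, 17, 17]
s1→1 e2→0 s4→1 e6→0 s8→1 e10→0 s13→1 s14→2 s14→3 s14→4  — peak 4.

4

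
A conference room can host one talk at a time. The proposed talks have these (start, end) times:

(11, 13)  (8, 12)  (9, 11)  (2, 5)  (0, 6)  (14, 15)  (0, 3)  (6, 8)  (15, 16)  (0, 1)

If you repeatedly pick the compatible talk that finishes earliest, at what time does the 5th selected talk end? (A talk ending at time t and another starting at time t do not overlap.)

Sorted by end: (0,1)  (0,3)  (2,5)  (0,6)  (6,8)  (9,11)  (8,12)  (11,13)  (14,15)  (15,16)
take (0,1); skip (0,3); take (2,5); take (6,8); take (9,11); skip (8,12); take (11,13); take (14,15); take (15,16).
Selected: (0,1) (2,5) (6,8) (9,11) (11,13) (14,15) (15,16)

13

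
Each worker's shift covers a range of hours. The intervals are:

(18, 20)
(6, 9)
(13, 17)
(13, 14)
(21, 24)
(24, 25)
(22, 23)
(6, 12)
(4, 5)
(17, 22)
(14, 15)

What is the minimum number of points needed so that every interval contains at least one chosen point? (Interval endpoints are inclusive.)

6

Process intervals by earliest right end; each time one isn't hit yet, stab at its right endpoint.
By right end: [4,5]  [6,9]  [6,12]  [13,14]  [14,15]  [13,17]  [18,20]  [17,22]  [22,23]  [21,24]  [24,25]
[4,5] uncovered → point at 5; [6,9] uncovered → point at 9; [13,14] uncovered → point at 14; [18,20] uncovered → point at 20; [22,23] uncovered → point at 23; [24,25] uncovered → point at 25.
Points: 5, 9, 14, 20, 23, 25 (6 total).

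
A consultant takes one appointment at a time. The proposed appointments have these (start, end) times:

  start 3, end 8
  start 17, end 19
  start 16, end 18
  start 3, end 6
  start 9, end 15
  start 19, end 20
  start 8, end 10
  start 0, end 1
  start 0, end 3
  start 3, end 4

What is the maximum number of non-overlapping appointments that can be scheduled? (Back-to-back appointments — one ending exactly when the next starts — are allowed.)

5

Order by finish time; keep every interval that doesn't clash with the previous kept one.
Sorted by end: (0,1)  (0,3)  (3,4)  (3,6)  (3,8)  (8,10)  (9,15)  (16,18)  (17,19)  (19,20)
take (0,1); take (3,4); take (8,10); skip (9,15); take (16,18); take (19,20).
Selected 5 appointments.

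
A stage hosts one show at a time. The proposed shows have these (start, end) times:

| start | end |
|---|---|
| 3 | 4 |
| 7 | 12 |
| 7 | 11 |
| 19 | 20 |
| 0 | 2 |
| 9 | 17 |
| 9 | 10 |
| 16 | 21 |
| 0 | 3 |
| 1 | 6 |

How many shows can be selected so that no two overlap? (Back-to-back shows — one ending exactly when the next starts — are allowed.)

Sort by end time and greedily take each interval whose start is ≥ the last chosen end.
By end time: (0,2), (0,3), (3,4), (1,6), (9,10), (7,11), (7,12), (9,17), (19,20), (16,21).
Pick (0,2); next start ≥ 2 → (3,4); next start ≥ 4 → (9,10); next start ≥ 10 → (19,20).
Selected 4 shows.

4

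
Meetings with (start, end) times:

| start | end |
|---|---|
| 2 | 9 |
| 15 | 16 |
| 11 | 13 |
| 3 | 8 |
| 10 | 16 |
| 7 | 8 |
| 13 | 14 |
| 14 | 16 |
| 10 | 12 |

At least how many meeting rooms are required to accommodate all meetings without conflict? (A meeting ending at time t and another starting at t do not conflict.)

Count concurrent intervals with a sweep; the peak is the room count.
starts: [2, 3, 7, 10, 10, 11, 13, 14, 15]
ends:   [8, 8, 9, 12, 13, 14, 16, 16, 16]
s2→1 s3→2 s7→3  — peak 3.

3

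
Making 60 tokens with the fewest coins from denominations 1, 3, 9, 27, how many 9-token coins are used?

60 = 2×27 + 2×3
Count of 9: 0

0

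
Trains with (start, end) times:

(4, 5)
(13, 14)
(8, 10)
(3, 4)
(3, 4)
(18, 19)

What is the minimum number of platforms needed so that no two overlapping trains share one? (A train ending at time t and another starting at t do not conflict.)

2

Events (time:±→running): 3:+→1 3:+→2 … peak 2.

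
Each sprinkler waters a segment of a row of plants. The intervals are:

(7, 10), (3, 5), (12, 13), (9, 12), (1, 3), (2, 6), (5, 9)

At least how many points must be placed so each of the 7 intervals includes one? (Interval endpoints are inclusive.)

Sorted: [1,3] [3,5] [2,6] [5,9] [7,10] [9,12] [12,13]
{[1,3],[3,5],[2,6]} hit by 3; {[5,9],[7,10],[9,12]} hit by 9; {[12,13]} hit by 13.
Points: 3, 9, 13 (3 total).

3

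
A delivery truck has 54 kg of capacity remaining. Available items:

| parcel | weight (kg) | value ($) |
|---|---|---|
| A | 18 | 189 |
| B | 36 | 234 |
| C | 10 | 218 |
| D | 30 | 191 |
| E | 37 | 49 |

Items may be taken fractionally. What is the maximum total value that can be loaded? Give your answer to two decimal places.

Order: C (218/10=21.80) > A (189/18=10.50) > B (234/36=6.50) > D (191/30=6.37) > E (49/37=1.32)
Fill: take C (10 @ 218) → take A (18 @ 189) → take 26/36 of B → 169.00; 54/54 used.
Total value = 576.00

576.00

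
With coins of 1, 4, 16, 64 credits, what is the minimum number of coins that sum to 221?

8

221 = 3×64 + 1×16 + 3×4 + 1×1
Total coins = 3 + 1 + 3 + 1 = 8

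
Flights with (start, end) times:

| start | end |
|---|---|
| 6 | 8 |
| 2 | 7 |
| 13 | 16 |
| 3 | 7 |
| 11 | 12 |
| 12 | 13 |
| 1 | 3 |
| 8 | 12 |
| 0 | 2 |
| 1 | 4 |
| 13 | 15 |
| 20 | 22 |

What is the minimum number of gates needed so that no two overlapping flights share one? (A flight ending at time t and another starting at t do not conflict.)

Events (time:±→running): 0:+→1 1:+→2 1:+→3 … peak 3.

3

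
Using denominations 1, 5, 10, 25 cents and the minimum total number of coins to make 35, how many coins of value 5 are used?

0

Greedy: take as many of the largest coin as possible, then repeat with the remainder.
35 − 1×25→10 − 1×10→0
Count of 5: 0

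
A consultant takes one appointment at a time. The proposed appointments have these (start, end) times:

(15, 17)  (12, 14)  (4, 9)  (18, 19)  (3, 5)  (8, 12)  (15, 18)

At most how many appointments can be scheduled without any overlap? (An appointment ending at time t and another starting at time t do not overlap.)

5

Order by finish time; keep every interval that doesn't clash with the previous kept one.
By end time: (3,5), (4,9), (8,12), (12,14), (15,17), (15,18), (18,19).
Pick (3,5); next start ≥ 5 → (8,12); next start ≥ 12 → (12,14); next start ≥ 14 → (15,17); next start ≥ 17 → (18,19).
Selected 5 appointments.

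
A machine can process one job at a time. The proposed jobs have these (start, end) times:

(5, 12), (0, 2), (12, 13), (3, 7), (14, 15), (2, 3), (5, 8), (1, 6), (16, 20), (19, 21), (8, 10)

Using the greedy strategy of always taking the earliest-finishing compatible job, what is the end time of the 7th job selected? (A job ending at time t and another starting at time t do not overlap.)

Order by finish time; keep every interval that doesn't clash with the previous kept one.
By end time: (0,2), (2,3), (1,6), (3,7), (5,8), (8,10), (5,12), (12,13), (14,15), (16,20), (19,21).
Pick (0,2); next start ≥ 2 → (2,3); next start ≥ 3 → (3,7); next start ≥ 7 → (8,10); next start ≥ 10 → (12,13); next start ≥ 13 → (14,15); next start ≥ 15 → (16,20).
Selected: (0,2) (2,3) (3,7) (8,10) (12,13) (14,15) (16,20)

20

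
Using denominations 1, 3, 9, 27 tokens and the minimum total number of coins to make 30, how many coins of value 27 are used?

1

Greedy: take as many of the largest coin as possible, then repeat with the remainder.
30 − 1×27→3 − 1×3→0
Count of 27: 1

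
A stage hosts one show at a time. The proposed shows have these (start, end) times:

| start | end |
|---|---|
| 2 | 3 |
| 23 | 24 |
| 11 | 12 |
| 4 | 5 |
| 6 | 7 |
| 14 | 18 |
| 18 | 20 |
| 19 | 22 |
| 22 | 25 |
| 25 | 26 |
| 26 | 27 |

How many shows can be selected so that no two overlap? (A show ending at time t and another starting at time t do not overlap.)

Sorted by end: (2,3)  (4,5)  (6,7)  (11,12)  (14,18)  (18,20)  (19,22)  (23,24)  (22,25)  (25,26)  (26,27)
take (2,3); take (4,5); take (6,7); take (11,12); take (14,18); take (18,20); take (23,24); skip (22,25); take (25,26); take (26,27).
Selected 9 shows.

9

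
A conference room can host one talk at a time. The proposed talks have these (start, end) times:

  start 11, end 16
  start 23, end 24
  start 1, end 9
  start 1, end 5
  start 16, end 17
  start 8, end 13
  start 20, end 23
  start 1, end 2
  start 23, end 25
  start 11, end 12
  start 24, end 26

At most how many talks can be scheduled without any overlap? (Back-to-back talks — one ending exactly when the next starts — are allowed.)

6

By end time: (1,2), (1,5), (1,9), (11,12), (8,13), (11,16), (16,17), (20,23), (23,24), (23,25), (24,26).
Pick (1,2); next start ≥ 2 → (11,12); next start ≥ 12 → (16,17); next start ≥ 17 → (20,23); next start ≥ 23 → (23,24); next start ≥ 24 → (24,26).
Selected 6 talks.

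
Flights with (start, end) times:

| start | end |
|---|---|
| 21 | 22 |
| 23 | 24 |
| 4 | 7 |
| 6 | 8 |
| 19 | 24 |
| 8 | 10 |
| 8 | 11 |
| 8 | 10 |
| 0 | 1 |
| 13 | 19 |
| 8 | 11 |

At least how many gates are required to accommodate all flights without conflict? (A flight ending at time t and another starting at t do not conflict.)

4

Count concurrent intervals with a sweep; the peak is the room count.
starts: [0, 4, 6, 8, 8, 8, 8, 13, 19, 21, 23]
ends:   [1, 7, 8, 10, 10, 11, 11, 19, 22, 24, 24]
s0→1 e1→0 s4→1 s6→2 e7→1 e8→0 s8→1 s8→2 s8→3 s8→4  — peak 4.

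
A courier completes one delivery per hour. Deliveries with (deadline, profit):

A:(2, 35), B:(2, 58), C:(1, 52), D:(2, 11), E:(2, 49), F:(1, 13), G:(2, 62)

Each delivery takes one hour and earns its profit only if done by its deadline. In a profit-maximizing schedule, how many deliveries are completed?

2

Take jobs in profit order; each goes to the latest open slot no later than its deadline.
Profit order: G=62 B=58 C=52 E=49 A=35 F=13 D=11
Assign: G→slot 2, B→slot 1, C skipped, E skipped, A skipped, F skipped, D skipped.
Slots: [1:B] [2:G]
2 of 7 scheduled.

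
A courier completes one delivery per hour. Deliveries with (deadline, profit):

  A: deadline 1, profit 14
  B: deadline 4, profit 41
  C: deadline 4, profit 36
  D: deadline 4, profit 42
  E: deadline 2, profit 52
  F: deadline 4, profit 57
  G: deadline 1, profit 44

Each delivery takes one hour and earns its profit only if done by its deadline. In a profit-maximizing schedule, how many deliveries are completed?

Take jobs in profit order; each goes to the latest open slot no later than its deadline.
By profit: F(d4,57), E(d2,52), G(d1,44), D(d4,42), B(d4,41), C(d4,36), A(d1,14)
F→slot 4; E→slot 2; G→slot 1; D→slot 3; B skipped; C skipped; A skipped.
4 of 7 scheduled.

4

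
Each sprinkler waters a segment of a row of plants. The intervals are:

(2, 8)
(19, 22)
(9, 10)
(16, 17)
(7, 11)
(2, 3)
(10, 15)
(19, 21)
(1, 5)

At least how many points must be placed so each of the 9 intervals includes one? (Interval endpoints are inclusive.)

By right end: [2,3]  [1,5]  [2,8]  [9,10]  [7,11]  [10,15]  [16,17]  [19,21]  [19,22]
[2,3] uncovered → point at 3; [9,10] uncovered → point at 10; [16,17] uncovered → point at 17; [19,21] uncovered → point at 21.
Points: 3, 10, 17, 21 (4 total).

4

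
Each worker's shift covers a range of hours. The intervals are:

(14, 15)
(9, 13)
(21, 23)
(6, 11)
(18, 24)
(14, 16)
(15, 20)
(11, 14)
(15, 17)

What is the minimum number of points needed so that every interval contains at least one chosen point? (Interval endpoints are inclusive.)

3

Sort by right endpoint; whenever an interval is uncovered, place a point at its right end.
Sorted: [6,11] [9,13] [11,14] [14,15] [14,16] [15,17] [15,20] [21,23] [18,24]
{[6,11],[9,13],[11,14]} hit by 11; {[14,15],[14,16],[15,17],[15,20]} hit by 15; {[21,23],[18,24]} hit by 23.
Points: 11, 15, 23 (3 total).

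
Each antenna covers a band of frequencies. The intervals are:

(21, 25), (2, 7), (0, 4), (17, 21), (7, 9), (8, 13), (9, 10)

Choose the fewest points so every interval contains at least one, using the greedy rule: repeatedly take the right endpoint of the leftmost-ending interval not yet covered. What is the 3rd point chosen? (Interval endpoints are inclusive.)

21

Process intervals by earliest right end; each time one isn't hit yet, stab at its right endpoint.
By right end: [0,4]  [2,7]  [7,9]  [9,10]  [8,13]  [17,21]  [21,25]
[0,4] uncovered → point at 4; [7,9] uncovered → point at 9; [17,21] uncovered → point at 21.
Points: 4, 9, 21 (3 total).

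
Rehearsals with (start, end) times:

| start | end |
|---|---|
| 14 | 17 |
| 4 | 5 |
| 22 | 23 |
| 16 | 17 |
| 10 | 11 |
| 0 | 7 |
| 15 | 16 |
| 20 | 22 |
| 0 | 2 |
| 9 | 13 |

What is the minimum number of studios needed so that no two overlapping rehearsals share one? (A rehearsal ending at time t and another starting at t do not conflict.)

Count concurrent intervals with a sweep; the peak is the room count.
starts: [0, 0, 4, 9, 10, 14, 15, 16, 20, 22]
ends:   [2, 5, 7, 11, 13, 16, 17, 17, 22, 23]
s0→1 s0→2  — peak 2.

2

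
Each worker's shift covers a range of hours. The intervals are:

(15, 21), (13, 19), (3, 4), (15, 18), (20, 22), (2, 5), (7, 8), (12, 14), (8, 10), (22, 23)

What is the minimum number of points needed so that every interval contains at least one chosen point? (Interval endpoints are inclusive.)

5

Sort by right endpoint; whenever an interval is uncovered, place a point at its right end.
Sorted: [3,4] [2,5] [7,8] [8,10] [12,14] [15,18] [13,19] [15,21] [20,22] [22,23]
{[3,4],[2,5]} hit by 4; {[7,8],[8,10]} hit by 8; {[12,14]} hit by 14; {[15,18],[13,19],[15,21]} hit by 18; {[20,22],[22,23]} hit by 22.
Points: 4, 8, 14, 18, 22 (5 total).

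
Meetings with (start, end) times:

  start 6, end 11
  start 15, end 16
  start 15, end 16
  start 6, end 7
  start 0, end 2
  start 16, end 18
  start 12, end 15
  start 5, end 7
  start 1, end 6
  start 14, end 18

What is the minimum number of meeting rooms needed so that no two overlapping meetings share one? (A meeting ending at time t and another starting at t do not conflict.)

Count concurrent intervals with a sweep; the peak is the room count.
Events (time:±→running): 0:+→1 1:+→2 2:-→1 5:+→2 6:-→1 6:+→2 6:+→3 … peak 3.

3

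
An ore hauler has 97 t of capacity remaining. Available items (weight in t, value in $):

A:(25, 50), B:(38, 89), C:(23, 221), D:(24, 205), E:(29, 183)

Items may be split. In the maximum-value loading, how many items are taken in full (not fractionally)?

Order: C (221/23=9.61) > D (205/24=8.54) > E (183/29=6.31) > B (89/38=2.34) > A (50/25=2.00)
Fill: take C (23 @ 221) → take D (24 @ 205) → take E (29 @ 183) → take 21/38 of B → 49.18; 97/97 used.
3 item(s) taken whole; one partial (take 21/38 of B).

3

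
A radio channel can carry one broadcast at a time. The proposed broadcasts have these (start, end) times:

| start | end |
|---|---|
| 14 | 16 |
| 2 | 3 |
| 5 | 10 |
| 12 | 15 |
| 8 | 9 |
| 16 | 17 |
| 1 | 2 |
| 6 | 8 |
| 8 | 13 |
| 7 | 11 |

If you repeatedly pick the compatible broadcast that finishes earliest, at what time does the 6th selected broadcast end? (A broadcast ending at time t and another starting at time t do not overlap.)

Order by finish time; keep every interval that doesn't clash with the previous kept one.
By end time: (1,2), (2,3), (6,8), (8,9), (5,10), (7,11), (8,13), (12,15), (14,16), (16,17).
Pick (1,2); next start ≥ 2 → (2,3); next start ≥ 3 → (6,8); next start ≥ 8 → (8,9); next start ≥ 9 → (12,15); next start ≥ 15 → (16,17).
Selected: (1,2) (2,3) (6,8) (8,9) (12,15) (16,17)

17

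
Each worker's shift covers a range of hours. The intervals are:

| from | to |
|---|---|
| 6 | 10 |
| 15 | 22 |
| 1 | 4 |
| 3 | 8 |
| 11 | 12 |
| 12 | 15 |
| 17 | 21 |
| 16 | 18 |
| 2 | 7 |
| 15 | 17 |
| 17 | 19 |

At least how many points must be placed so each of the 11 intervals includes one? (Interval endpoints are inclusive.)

4

Process intervals by earliest right end; each time one isn't hit yet, stab at its right endpoint.
By right end: [1,4]  [2,7]  [3,8]  [6,10]  [11,12]  [12,15]  [15,17]  [16,18]  [17,19]  [17,21]  [15,22]
[1,4] uncovered → point at 4; [6,10] uncovered → point at 10; [11,12] uncovered → point at 12; [15,17] uncovered → point at 17.
Points: 4, 10, 12, 17 (4 total).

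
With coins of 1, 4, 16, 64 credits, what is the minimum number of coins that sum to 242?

242 = 3×64 + 3×16 + 2×1
Total coins = 3 + 3 + 2 = 8

8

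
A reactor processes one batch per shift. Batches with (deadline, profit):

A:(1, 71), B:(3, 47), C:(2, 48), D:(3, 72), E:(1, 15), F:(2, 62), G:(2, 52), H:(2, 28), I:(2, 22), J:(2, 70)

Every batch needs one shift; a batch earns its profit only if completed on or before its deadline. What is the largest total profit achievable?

213

Take jobs in profit order; each goes to the latest open slot no later than its deadline.
Profit order: D=72 A=71 J=70 F=62 G=52 C=48 B=47 H=28 I=22 E=15
Assign: D→slot 3, A→slot 1, J→slot 2, F skipped, G skipped, C skipped, B skipped, H skipped, I skipped, E skipped.
Slots: [1:A] [2:J] [3:D]
Profit = 71 + 70 + 72 = 213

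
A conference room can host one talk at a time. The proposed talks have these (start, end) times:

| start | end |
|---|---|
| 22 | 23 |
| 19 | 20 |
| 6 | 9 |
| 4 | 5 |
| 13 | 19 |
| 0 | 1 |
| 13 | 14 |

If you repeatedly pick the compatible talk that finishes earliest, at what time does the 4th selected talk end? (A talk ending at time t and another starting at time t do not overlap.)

Order by finish time; keep every interval that doesn't clash with the previous kept one.
Sorted by end: (0,1)  (4,5)  (6,9)  (13,14)  (13,19)  (19,20)  (22,23)
take (0,1); take (4,5); take (6,9); take (13,14); take (19,20); take (22,23).
Selected: (0,1) (4,5) (6,9) (13,14) (19,20) (22,23)

14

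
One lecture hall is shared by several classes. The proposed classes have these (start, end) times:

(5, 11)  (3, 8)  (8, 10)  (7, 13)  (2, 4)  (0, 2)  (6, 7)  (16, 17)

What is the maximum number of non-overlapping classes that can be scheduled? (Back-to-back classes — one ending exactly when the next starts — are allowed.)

5

Order by finish time; keep every interval that doesn't clash with the previous kept one.
By end time: (0,2), (2,4), (6,7), (3,8), (8,10), (5,11), (7,13), (16,17).
Pick (0,2); next start ≥ 2 → (2,4); next start ≥ 4 → (6,7); next start ≥ 7 → (8,10); next start ≥ 10 → (16,17).
Selected 5 classes.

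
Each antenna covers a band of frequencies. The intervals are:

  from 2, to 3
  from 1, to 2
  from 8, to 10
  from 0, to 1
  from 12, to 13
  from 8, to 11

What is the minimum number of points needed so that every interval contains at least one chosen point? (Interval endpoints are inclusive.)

By right end: [0,1]  [1,2]  [2,3]  [8,10]  [8,11]  [12,13]
[0,1] uncovered → point at 1; [2,3] uncovered → point at 3; [8,10] uncovered → point at 10; [12,13] uncovered → point at 13.
Points: 1, 3, 10, 13 (4 total).

4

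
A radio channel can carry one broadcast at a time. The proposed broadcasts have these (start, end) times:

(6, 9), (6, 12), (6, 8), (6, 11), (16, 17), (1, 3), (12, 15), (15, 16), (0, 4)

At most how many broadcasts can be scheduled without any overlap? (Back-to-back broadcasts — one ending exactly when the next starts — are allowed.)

5

Sort by end time and greedily take each interval whose start is ≥ the last chosen end.
By end time: (1,3), (0,4), (6,8), (6,9), (6,11), (6,12), (12,15), (15,16), (16,17).
Pick (1,3); next start ≥ 3 → (6,8); next start ≥ 8 → (12,15); next start ≥ 15 → (15,16); next start ≥ 16 → (16,17).
Selected 5 broadcasts.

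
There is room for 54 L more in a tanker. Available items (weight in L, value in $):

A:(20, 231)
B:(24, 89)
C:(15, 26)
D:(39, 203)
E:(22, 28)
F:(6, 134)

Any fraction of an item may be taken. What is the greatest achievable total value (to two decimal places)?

Ratios (sorted): F 22.33, A 11.55, D 5.21, B 3.71, C 1.73, E 1.27
take F (6 @ 134); take A (20 @ 231); take 28/39 of D → 145.74. Capacity used 54/54.
Total value = 510.74

510.74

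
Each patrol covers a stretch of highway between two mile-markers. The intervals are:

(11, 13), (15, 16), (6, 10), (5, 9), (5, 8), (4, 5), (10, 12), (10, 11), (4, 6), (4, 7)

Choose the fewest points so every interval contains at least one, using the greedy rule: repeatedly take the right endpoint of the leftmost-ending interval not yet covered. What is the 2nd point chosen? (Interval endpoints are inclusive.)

10

By right end: [4,5]  [4,6]  [4,7]  [5,8]  [5,9]  [6,10]  [10,11]  [10,12]  [11,13]  [15,16]
[4,5] uncovered → point at 5; [6,10] uncovered → point at 10; [11,13] uncovered → point at 13; [15,16] uncovered → point at 16.
Points: 5, 10, 13, 16 (4 total).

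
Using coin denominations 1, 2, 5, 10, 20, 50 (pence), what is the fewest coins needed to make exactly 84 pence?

Greedy: take as many of the largest coin as possible, then repeat with the remainder.
84 = 1×50 + 1×20 + 1×10 + 2×2
Total coins = 1 + 1 + 1 + 2 = 5

5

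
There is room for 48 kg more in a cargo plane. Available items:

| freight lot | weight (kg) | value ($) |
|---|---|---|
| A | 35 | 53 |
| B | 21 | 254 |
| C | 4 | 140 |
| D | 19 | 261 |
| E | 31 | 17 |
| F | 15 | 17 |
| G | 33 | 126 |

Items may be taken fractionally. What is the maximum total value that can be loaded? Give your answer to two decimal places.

Ratios (sorted): C 35.00, D 13.74, B 12.10, G 3.82, A 1.51, F 1.13, E 0.55
take C (4 @ 140); take D (19 @ 261); take B (21 @ 254); take 4/33 of G → 15.27. Capacity used 48/48.
Total value = 670.27

670.27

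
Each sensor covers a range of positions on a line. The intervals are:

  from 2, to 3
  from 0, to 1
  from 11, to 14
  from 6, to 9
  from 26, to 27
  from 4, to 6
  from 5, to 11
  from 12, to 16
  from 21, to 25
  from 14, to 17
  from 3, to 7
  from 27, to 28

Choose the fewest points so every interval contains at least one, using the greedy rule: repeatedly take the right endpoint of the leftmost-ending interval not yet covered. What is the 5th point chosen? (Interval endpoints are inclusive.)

Process intervals by earliest right end; each time one isn't hit yet, stab at its right endpoint.
By right end: [0,1]  [2,3]  [4,6]  [3,7]  [6,9]  [5,11]  [11,14]  [12,16]  [14,17]  [21,25]  [26,27]  [27,28]
[0,1] uncovered → point at 1; [2,3] uncovered → point at 3; [4,6] uncovered → point at 6; [11,14] uncovered → point at 14; [21,25] uncovered → point at 25; [26,27] uncovered → point at 27.
Points: 1, 3, 6, 14, 25, 27 (6 total).

25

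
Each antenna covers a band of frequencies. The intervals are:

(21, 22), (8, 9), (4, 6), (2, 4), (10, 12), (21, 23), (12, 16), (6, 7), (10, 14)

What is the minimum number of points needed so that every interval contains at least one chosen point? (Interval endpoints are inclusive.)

Process intervals by earliest right end; each time one isn't hit yet, stab at its right endpoint.
Sorted: [2,4] [4,6] [6,7] [8,9] [10,12] [10,14] [12,16] [21,22] [21,23]
{[2,4],[4,6]} hit by 4; {[6,7]} hit by 7; {[8,9]} hit by 9; {[10,12],[10,14],[12,16]} hit by 12; {[21,22],[21,23]} hit by 22.
Points: 4, 7, 9, 12, 22 (5 total).

5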